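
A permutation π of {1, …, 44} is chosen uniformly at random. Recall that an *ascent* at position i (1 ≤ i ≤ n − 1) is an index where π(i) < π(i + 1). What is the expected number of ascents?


Write X = Σ X_I over i = 1, …, 43, with X_I the indicator of one ascent.
There are 43 indicators.
For each fixed i, the pair (π(i), π(i+1)) is a uniformly random ordered pair of distinct values from {1, …, 44}; by symmetry P[π(i) < π(i+1)] = 1/2.
By linearity: E[X] = 43 · (1/2) = (44 − 1) · (1/2) = 43/2 ≈ 21.500.

E[X] = 43/2 = 21.500.


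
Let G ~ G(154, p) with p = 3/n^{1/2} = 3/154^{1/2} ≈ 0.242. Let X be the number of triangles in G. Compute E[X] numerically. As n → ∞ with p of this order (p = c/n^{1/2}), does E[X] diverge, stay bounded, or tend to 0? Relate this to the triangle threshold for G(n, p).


Number of potential triangles: C(154, 3) = 596904.
Each occurs with probability p³ ≈ (0.242)³ ≈ 1.41281e-02.
By linearity: E[X] = C(154, 3)·p³ ≈ 596904 · 1.41281e-02 ≈ 8433.098.
Since α = 1/2 < 1, p = c/n^{1/2} ≫ 1/n is above the triangle threshold p ~ 1/n. Asymptotically E[X] ~ (c³/6)·n^{3(1−α)} = (3³/6)·n^{1.5} → ∞; triangles are abundant w.h.p.

E[X] ≈ 8433.098; in regime p = Θ(1/n^{1/2}) E[X] diverges (above the triangle threshold p ~ 1/n).


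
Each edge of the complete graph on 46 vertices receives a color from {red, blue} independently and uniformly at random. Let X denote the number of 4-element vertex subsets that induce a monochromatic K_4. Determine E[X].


Let X = Σ_S X_S over the C(46, 4) = 163185 subsets S of size 4, where X_S = 1 if the K_4 on S is monochromatic.
For a fixed S, the K_4 on S has C(4, 2) = 6 edges. P[all 6 edges red] = (1/2)^6, and likewise for blue, so P[monochromatic] = 2·(1/2)^6 = 2^{1 − 6} = 1/32.
Summing: E[X] = C(46, 4) · 2^{1 − 6} = 163185 · 1/32 = 163185/32.
Numerically: E[X] ≈ 5099.53125.

E[X] = C(46,4)·2^(1−C(4,2)) = 163185/32 ≈ 5099.53125.


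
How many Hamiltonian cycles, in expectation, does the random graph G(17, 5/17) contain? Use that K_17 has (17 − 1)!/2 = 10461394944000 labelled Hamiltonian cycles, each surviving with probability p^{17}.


K_17 has (17 − 1)!/2 = 10461394944000 labelled Hamiltonian cycles.
For each such Hamiltonian cycle H, let X_H = 1 if all 17 edges of H are present in G. Then P[X_H = 1] = p^{17} = (5/17)^{17} = 762939453125/827240261886336764177.
Summing the indicators: E[X] = Σ_H E[X_H] = 10461394944000 · p^{17} = 10461394944000 · 762939453125/827240261886336764177 = 7981410937500000000000000/827240261886336764177.
Numerically: E[X] ≈ 9648.

E[X] = 10461394944000 · (5/17)^{17} = 7981410937500000000000000/827240261886336764177 ≈ 9648.


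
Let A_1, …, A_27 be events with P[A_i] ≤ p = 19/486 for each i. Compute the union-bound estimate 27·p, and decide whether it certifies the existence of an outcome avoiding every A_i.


Union bound: P[∪_{i=1}^{27} A_i] ≤ Σ_i P[A_i] ≤ 27·p = 27·(19/486) = 19/18.
Numerically: 19/18 ≈ 1.055556.
Is 19/18 < 1? NO.
Since the bound 19/18 is ≥ 1, the union bound is uninformative here; it does NOT by itself certify existence.

27·p = 19/18 ≈ 1.055556; existence NOT certified by the union bound.


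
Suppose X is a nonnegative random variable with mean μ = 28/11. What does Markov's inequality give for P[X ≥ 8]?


μ = E[X] = 28/11, a = 8.
Markov: P[X ≥ 8] ≤ μ/a = (28/11)/8 = 7/22.
Numerically: ≈ 0.31818.
(Since a = 8 > μ = 2.54545, the bound 7/22 is < 1 and informative.)

P[X ≥ 8] ≤ 7/22 ≈ 0.31818.


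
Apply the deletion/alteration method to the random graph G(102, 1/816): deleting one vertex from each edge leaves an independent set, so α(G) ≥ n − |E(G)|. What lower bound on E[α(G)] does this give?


E[|E(G)|] = C(102, 2)·p = 5151 · (1/816) = 101/16.
E[α(G)] ≥ n − E[|E(G)|] = 102 − 101/16 = 1531/16.
Numerically: ≈ 95.687500.
(This is only a lower bound; the true E[α(G)] may be larger.)

E[α(G)] ≥ 1531/16 ≈ 95.687500.


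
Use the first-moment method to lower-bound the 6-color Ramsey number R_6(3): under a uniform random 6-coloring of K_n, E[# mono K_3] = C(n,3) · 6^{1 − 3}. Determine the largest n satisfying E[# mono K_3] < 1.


We need C(n, 3) · 6^{1 − 3} < 1, i.e. C(n, 3) < 6^{3 − 1} = 36.
Check values of n near the boundary:
  n = 3: C(3, 3) = 1; 1 < 36? YES
  n = 4: C(4, 3) = 4; 4 < 36? YES
  n = 5: C(5, 3) = 10; 10 < 36? YES
  n = 6: C(6, 3) = 20; 20 < 36? YES
  n = 7: C(7, 3) = 35; 35 < 36? YES
  n = 8: C(8, 3) = 56; 56 < 36? NO
  n = 9: C(9, 3) = 84; 84 < 36? NO
The largest n with C(n, 3) < 36 is n = 7 (where E[X] = 35/36 ≈ 0.9722). Hence R_6(3) > 7, i.e. R_6(3) ≥ 8.

Largest n = 7; hence R_6(3) > 7.


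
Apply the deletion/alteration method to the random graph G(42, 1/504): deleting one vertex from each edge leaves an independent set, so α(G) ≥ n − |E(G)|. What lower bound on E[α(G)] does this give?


E[|E(G)|] = C(42, 2)·p = 861 · (1/504) = 41/24.
E[α(G)] ≥ n − E[|E(G)|] = 42 − 41/24 = 967/24.
Numerically: ≈ 40.2917.
(This is only a lower bound; the true E[α(G)] may be larger.)

E[α(G)] ≥ 967/24 ≈ 40.2917.


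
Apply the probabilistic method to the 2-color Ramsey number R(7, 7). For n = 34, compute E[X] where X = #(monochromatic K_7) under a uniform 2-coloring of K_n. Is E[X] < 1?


E[X] = C(34, 7) · 2^{1 − 21} = 5379616 · 2^{−20} = 5379616/1048576.
As a reduced fraction: E[X] = 168113/32768 ≈ 5.130.
Is E[X] < 1? NO.
Since E[X] ≥ 1, the first-moment bound is inconclusive at n = 34; it does NOT by itself certify R(7, 7) > 34.

E[X] = 168113/32768 ≈ 5.130; E[X] ≥ 1; first-moment method inconclusive here.


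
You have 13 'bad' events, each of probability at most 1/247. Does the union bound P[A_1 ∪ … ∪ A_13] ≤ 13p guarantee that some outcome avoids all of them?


Union bound: P[∪_{i=1}^{13} A_i] ≤ Σ_i P[A_i] ≤ 13·p = 13·(1/247) = 1/19.
Numerically: 1/19 ≈ 0.053.
Is 1/19 < 1? YES.
Since P[∪ A_i] ≤ 1/19 < 1, the complement has P[∩ A_i^c] ≥ 1 − 1/19 = 18/19 > 0, so some outcome avoids every A_i.

13·p = 1/19 ≈ 0.053; existence CERTIFIED by the union bound.


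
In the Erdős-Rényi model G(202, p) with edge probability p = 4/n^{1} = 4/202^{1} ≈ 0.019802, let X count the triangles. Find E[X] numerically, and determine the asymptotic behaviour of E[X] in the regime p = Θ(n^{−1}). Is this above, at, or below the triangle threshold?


Number of potential triangles: C(202, 3) = 1353400.
Each occurs with probability p³ ≈ (0.019802)³ ≈ 7.7647212e-06.
By linearity: E[X] = C(202, 3)·p³ ≈ 1353400 · 7.7647212e-06 ≈ 10.50877.
Here α = 1, so p = 4/n is exactly at the triangle threshold p ~ 1/n. Asymptotically E[X] → c³/6 = 4³/6 = 32/3 ≈ 10.66667, a bounded constant. In this regime the triangle count is asymptotically Poisson(c³/6).

E[X] ≈ 10.50877; in regime p = Θ(1/n^{1}) E[X] stays bounded (at the triangle threshold p ~ 1/n).


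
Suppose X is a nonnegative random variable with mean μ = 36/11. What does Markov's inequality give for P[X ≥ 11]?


μ = E[X] = 36/11, a = 11.
Markov: P[X ≥ 11] ≤ μ/a = (36/11)/11 = 36/121.
Numerically: ≈ 0.298.
(Since a = 11 > μ = 3.273, the bound 36/121 is < 1 and informative.)

P[X ≥ 11] ≤ 36/121 ≈ 0.298.


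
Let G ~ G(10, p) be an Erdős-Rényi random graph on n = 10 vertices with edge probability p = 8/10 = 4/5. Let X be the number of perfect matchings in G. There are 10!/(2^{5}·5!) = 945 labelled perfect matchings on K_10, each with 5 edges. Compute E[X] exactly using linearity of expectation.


K_10 has 10!/(2^{5}·5!) = 945 labelled perfect matchings.
For each such perfect matching H, let X_H = 1 if all 5 edges of H are present in G. Then P[X_H = 1] = p^{5} = (4/5)^{5} = 1024/3125.
Summing the indicators: E[X] = Σ_H E[X_H] = 945 · p^{5} = 945 · 1024/3125 = 193536/625.
Numerically: E[X] ≈ 309.7.

E[X] = 945 · (4/5)^{5} = 193536/625 ≈ 309.7.


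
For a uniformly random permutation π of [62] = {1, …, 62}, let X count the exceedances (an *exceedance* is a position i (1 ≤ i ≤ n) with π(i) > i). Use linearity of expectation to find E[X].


Write X = Σ_{i=1}^{62} X_i, where X_i = 1_{π(i) > i}.
For each fixed i, π(i) is uniform over {1, …, 62} (marginal of a uniform permutation), so P[π(i) > i] = (n − i)/n. Summing: Σ_{i=1}^{62} (n − i)/n = (0 + 1 + … + 61)/62 = 62(62 − 1)/(2·62) = (62 − 1)/2.
Hence E[X] = Σ_{i=1}^{62} (62 − i)/62 = 61/2 ≈ 30.500000.

E[X] = 61/2 = 30.500000.


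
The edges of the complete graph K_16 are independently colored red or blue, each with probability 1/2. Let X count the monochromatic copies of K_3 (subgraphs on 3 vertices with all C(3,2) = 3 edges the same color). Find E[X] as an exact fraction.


Let X = Σ_S X_S over the C(16, 3) = 560 subsets S of size 3, where X_S = 1 if the K_3 on S is monochromatic.
For a fixed S, the K_3 on S has C(3, 2) = 3 edges. P[all 3 edges red] = (1/2)^3, and likewise for blue, so P[monochromatic] = 2·(1/2)^3 = 2^{1 − 3} = 1/4.
By linearity of expectation: E[X] = C(16, 3) · 2^{1 − 3} = 560 · 1/4 = 140.
Numerically: E[X] ≈ 140.0000.

E[X] = C(16,3)·2^(1−C(3,2)) = 140 ≈ 140.0000.


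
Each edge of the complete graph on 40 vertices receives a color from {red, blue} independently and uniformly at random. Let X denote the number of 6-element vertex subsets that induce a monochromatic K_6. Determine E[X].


Let X = Σ_S X_S over the C(40, 6) = 3838380 subsets S of size 6, where X_S = 1 if the K_6 on S is monochromatic.
For a fixed S, the K_6 on S has C(6, 2) = 15 edges. P[all 15 edges red] = (1/2)^15, and likewise for blue, so P[monochromatic] = 2·(1/2)^15 = 2^{1 − 15} = 1/16384.
By linearity of expectation: E[X] = C(40, 6) · 2^{1 − 15} = 3838380 · 1/16384 = 959595/4096.
Numerically: E[X] ≈ 234.276.

E[X] = C(40,6)·2^(1−C(6,2)) = 959595/4096 ≈ 234.276.


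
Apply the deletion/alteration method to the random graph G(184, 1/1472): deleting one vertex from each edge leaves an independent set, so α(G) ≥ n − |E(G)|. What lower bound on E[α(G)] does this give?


E[|E(G)|] = C(184, 2)·p = 16836 · (1/1472) = 183/16.
E[α(G)] ≥ n − E[|E(G)|] = 184 − 183/16 = 2761/16.
Numerically: ≈ 172.56250.
(This is only a lower bound; the true E[α(G)] may be larger.)

E[α(G)] ≥ 2761/16 ≈ 172.56250.


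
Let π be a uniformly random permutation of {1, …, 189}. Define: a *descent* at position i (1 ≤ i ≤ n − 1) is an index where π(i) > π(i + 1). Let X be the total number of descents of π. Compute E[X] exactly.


Write X = Σ X_I over i = 1, …, 188, with X_I the indicator of one descent.
There are 188 indicators.
For each fixed i, the pair (π(i), π(i+1)) is a uniformly random ordered pair of distinct values from {1, …, 189}; by symmetry P[π(i) > π(i+1)] = 1/2.
By linearity: E[X] = 188 · (1/2) = (189 − 1) · (1/2) = 94 ≈ 94.000000.

E[X] = 94 = 94.000000.


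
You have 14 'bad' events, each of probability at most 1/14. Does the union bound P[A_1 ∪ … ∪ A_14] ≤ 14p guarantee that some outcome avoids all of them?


Union bound: P[∪_{i=1}^{14} A_i] ≤ Σ_i P[A_i] ≤ 14·p = 14·(1/14) = 1.
Numerically: 1 ≈ 1.000000.
Is 1 < 1? NO.
Since the bound 1 is ≥ 1, the union bound is uninformative here; it does NOT by itself certify existence.

14·p = 1 ≈ 1.000000; existence NOT certified by the union bound.


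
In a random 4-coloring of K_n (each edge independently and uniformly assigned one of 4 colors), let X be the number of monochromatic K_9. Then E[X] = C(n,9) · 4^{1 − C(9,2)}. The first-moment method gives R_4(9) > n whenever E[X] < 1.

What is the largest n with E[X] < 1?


We need C(n, 9) · 4^{1 − 36} < 1, i.e. C(n, 9) < 4^{36 − 1} = 1180591620717411303424.
Check values of n near the boundary:
  n = 911: C(911, 9) = 1144686900492291197405; 1144686900492291197405 < 1180591620717411303424? YES
  n = 912: C(912, 9) = 1156095740032081475120; 1156095740032081475120 < 1180591620717411303424? YES
  n = 913: C(913, 9) = 1167605542753639808390; 1167605542753639808390 < 1180591620717411303424? YES
  n = 914: C(914, 9) = 1179217089587653905932; 1179217089587653905932 < 1180591620717411303424? YES
  n = 915: C(915, 9) = 1190931166636537885130; 1190931166636537885130 < 1180591620717411303424? NO
The largest n with C(n, 9) < 1180591620717411303424 is n = 914 (where E[X] = 294804272396913476483/295147905179352825856 ≈ 0.998836). Hence R_4(9) > 914, i.e. R_4(9) ≥ 915.

Largest n = 914; hence R_4(9) > 914.


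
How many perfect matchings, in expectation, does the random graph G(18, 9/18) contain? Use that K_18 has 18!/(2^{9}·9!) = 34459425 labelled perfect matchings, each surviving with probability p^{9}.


K_18 has 18!/(2^{9}·9!) = 34459425 labelled perfect matchings.
For each such perfect matching H, let X_H = 1 if all 9 edges of H are present in G. Then P[X_H = 1] = p^{9} = (1/2)^{9} = 1/512.
By linearity of expectation: E[X] = Σ_H E[X_H] = 34459425 · p^{9} = 34459425 · 1/512 = 34459425/512.
Numerically: E[X] ≈ 67304.

E[X] = 34459425 · (1/2)^{9} = 34459425/512 ≈ 67304.


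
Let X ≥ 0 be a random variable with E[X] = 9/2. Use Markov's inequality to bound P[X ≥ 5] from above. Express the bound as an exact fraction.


μ = E[X] = 9/2, a = 5.
Markov: P[X ≥ 5] ≤ μ/a = (9/2)/5 = 9/10.
Numerically: ≈ 0.90000.
(Since a = 5 > μ = 4.50000, the bound 9/10 is < 1 and informative.)

P[X ≥ 5] ≤ 9/10 ≈ 0.90000.


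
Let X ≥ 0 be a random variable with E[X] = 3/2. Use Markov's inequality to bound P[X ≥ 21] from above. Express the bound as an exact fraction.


μ = E[X] = 3/2, a = 21.
Markov: P[X ≥ 21] ≤ μ/a = (3/2)/21 = 1/14.
Numerically: ≈ 0.071429.
(Since a = 21 > μ = 1.500000, the bound 1/14 is < 1 and informative.)

P[X ≥ 21] ≤ 1/14 ≈ 0.071429.


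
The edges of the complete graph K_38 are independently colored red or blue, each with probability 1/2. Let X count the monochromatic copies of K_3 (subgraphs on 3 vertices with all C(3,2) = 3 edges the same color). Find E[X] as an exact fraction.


Let X = Σ_S X_S over the C(38, 3) = 8436 subsets S of size 3, where X_S = 1 if the K_3 on S is monochromatic.
For a fixed S, the K_3 on S has C(3, 2) = 3 edges. P[all 3 edges red] = (1/2)^3, and likewise for blue, so P[monochromatic] = 2·(1/2)^3 = 2^{1 − 3} = 1/4.
By linearity of expectation: E[X] = C(38, 3) · 2^{1 − 3} = 8436 · 1/4 = 2109.
Numerically: E[X] ≈ 2109.0000.

E[X] = C(38,3)·2^(1−C(3,2)) = 2109 ≈ 2109.0000.


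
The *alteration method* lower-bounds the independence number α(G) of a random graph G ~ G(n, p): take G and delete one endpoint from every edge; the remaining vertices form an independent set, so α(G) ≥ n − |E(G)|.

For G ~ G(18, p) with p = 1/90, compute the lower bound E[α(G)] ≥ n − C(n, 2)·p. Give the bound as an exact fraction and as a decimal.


E[|E(G)|] = C(18, 2)·p = 153 · (1/90) = 17/10.
E[α(G)] ≥ n − E[|E(G)|] = 18 − 17/10 = 163/10.
Numerically: ≈ 16.300.
(This is only a lower bound; the true E[α(G)] may be larger.)

E[α(G)] ≥ 163/10 ≈ 16.300.


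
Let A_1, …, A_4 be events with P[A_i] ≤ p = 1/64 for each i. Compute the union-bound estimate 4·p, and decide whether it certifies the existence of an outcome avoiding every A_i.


Union bound: P[∪_{i=1}^{4} A_i] ≤ Σ_i P[A_i] ≤ 4·p = 4·(1/64) = 1/16.
Numerically: 1/16 ≈ 0.062500.
Is 1/16 < 1? YES.
Since P[∪ A_i] ≤ 1/16 < 1, the complement has P[∩ A_i^c] ≥ 1 − 1/16 = 15/16 > 0, so some outcome avoids every A_i.

4·p = 1/16 ≈ 0.062500; existence CERTIFIED by the union bound.


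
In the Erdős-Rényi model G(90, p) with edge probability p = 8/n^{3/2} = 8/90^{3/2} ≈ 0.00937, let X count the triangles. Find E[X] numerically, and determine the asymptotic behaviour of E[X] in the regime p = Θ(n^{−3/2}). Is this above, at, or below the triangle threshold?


Number of potential triangles: C(90, 3) = 117480.
Each occurs with probability p³ ≈ (0.00937)³ ≈ 8.225810e-07.
By linearity: E[X] = C(90, 3)·p³ ≈ 117480 · 8.225810e-07 ≈ 0.0966.
Since α = 3/2 > 1, p = c/n^{3/2} = o(1/n) is below the triangle threshold p ~ 1/n. Asymptotically E[X] ~ (c³/6)·n^{3(1−α)} = (8³/6)·n^{-1.5} → 0, so by Markov's inequality G has no triangles w.h.p.

E[X] ≈ 0.0966; in regime p = Θ(1/n^{3/2}) E[X] tends to 0 (below the triangle threshold p ~ 1/n).


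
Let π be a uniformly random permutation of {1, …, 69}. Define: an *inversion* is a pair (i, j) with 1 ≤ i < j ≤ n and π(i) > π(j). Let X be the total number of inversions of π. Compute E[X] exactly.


Write X = Σ X_I over the C(69, 2) = 2346 pairs i < j, with X_I the indicator of one inversion.
There are 2346 indicators.
For each fixed pair i < j, the values π(i) and π(j) are two distinct elements of {1, …, 69} in uniformly random order; by symmetry P[π(i) > π(j)] = 1/2.
By linearity: E[X] = 2346 · (1/2) = C(69, 2) · (1/2) = 2346/2 = 1173 ≈ 1173.000000.

E[X] = 1173 = 1173.000000.


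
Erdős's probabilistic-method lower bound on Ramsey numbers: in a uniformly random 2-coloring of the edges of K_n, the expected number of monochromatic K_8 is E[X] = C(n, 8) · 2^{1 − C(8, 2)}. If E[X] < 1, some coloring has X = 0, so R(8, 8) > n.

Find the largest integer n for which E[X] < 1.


We need C(n, 8) · 2^{1 − 28} < 1, i.e. C(n, 8) < 2^{28 − 1} = 134217728.
Check values of n near the boundary:
  n = 37: C(37, 8) = 38608020; 38608020 < 134217728? YES
  n = 38: C(38, 8) = 48903492; 48903492 < 134217728? YES
  n = 39: C(39, 8) = 61523748; 61523748 < 134217728? YES
  n = 40: C(40, 8) = 76904685; 76904685 < 134217728? YES
  n = 41: C(41, 8) = 95548245; 95548245 < 134217728? YES
  n = 42: C(42, 8) = 118030185; 118030185 < 134217728? YES
  n = 43: C(43, 8) = 145008513; 145008513 < 134217728? NO
  n = 44: C(44, 8) = 177232627; 177232627 < 134217728? NO
The largest n with C(n, 8) < 134217728 is n = 42 (where E[X] = 118030185/134217728 ≈ 0.87939). Hence R(8, 8) > 42, i.e. R(8, 8) ≥ 43.

Largest n = 42; hence R(8, 8) > 42.


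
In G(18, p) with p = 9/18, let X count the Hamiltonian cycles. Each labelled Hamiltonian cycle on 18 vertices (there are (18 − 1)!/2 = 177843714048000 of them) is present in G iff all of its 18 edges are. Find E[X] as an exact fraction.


K_18 has (18 − 1)!/2 = 177843714048000 labelled Hamiltonian cycles.
For each such Hamiltonian cycle H, let X_H = 1 if all 18 edges of H are present in G. Then P[X_H = 1] = p^{18} = (1/2)^{18} = 1/262144.
Summing the indicators: E[X] = Σ_H E[X_H] = 177843714048000 · p^{18} = 177843714048000 · 1/262144 = 10854718875/16.
Numerically: E[X] ≈ 6.7842e+08.

E[X] = 177843714048000 · (1/2)^{18} = 10854718875/16 ≈ 6.7842e+08.


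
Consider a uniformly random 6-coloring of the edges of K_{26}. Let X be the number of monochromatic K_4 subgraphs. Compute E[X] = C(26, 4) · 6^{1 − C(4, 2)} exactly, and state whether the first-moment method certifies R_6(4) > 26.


E[X] = C(26, 4) · 6^{1 − 6} = 14950 · 6^{−5} = 14950/7776.
As a reduced fraction: E[X] = 7475/3888 ≈ 1.922582.
Is E[X] < 1? NO.
Since E[X] ≥ 1, the first-moment bound is inconclusive at n = 26; it does NOT by itself certify R_6(4) > 26.

E[X] = 7475/3888 ≈ 1.922582; E[X] ≥ 1; first-moment method inconclusive here.


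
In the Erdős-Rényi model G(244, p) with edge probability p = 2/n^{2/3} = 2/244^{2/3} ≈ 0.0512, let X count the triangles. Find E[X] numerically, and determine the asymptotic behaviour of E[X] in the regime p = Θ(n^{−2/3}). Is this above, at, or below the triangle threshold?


Number of potential triangles: C(244, 3) = 2391444.
Each occurs with probability p³ ≈ (0.0512)³ ≈ 1.34372e-04.
By linearity: E[X] = C(244, 3)·p³ ≈ 2391444 · 1.34372e-04 ≈ 321.344.
Since α = 2/3 < 1, p = c/n^{2/3} ≫ 1/n is above the triangle threshold p ~ 1/n. Asymptotically E[X] ~ (c³/6)·n^{3(1−α)} = (2³/6)·n^{1} → ∞; triangles are abundant w.h.p.

E[X] ≈ 321.344; in regime p = Θ(1/n^{2/3}) E[X] diverges (above the triangle threshold p ~ 1/n).


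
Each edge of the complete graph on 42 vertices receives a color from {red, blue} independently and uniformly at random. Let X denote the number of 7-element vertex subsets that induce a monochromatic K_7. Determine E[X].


Let X = Σ_S X_S over the C(42, 7) = 26978328 subsets S of size 7, where X_S = 1 if the K_7 on S is monochromatic.
For a fixed S, the K_7 on S has C(7, 2) = 21 edges. P[all 21 edges red] = (1/2)^21, and likewise for blue, so P[monochromatic] = 2·(1/2)^21 = 2^{1 − 21} = 1/1048576.
By linearity of expectation: E[X] = C(42, 7) · 2^{1 − 21} = 26978328 · 1/1048576 = 3372291/131072.
Numerically: E[X] ≈ 25.7285.

E[X] = C(42,7)·2^(1−C(7,2)) = 3372291/131072 ≈ 25.7285.


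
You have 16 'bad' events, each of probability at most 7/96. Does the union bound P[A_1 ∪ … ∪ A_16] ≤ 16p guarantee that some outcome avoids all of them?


Union bound: P[∪_{i=1}^{16} A_i] ≤ Σ_i P[A_i] ≤ 16·p = 16·(7/96) = 7/6.
Numerically: 7/6 ≈ 1.16667.
Is 7/6 < 1? NO.
Since the bound 7/6 is ≥ 1, the union bound is uninformative here; it does NOT by itself certify existence.

16·p = 7/6 ≈ 1.16667; existence NOT certified by the union bound.


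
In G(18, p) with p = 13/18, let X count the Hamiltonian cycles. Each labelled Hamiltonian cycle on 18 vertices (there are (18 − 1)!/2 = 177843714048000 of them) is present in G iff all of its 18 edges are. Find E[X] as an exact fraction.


K_18 has (18 − 1)!/2 = 177843714048000 labelled Hamiltonian cycles.
For each such Hamiltonian cycle H, let X_H = 1 if all 18 edges of H are present in G. Then P[X_H = 1] = p^{18} = (13/18)^{18} = 112455406951957393129/39346408075296537575424.
Summing the indicators: E[X] = Σ_H E[X_H] = 177843714048000 · p^{18} = 177843714048000 · 112455406951957393129/39346408075296537575424 = 1674446952588776589016668875/3294258113514384.
Numerically: E[X] ≈ 5.08e+11.

E[X] = 177843714048000 · (13/18)^{18} = 1674446952588776589016668875/3294258113514384 ≈ 5.08e+11.


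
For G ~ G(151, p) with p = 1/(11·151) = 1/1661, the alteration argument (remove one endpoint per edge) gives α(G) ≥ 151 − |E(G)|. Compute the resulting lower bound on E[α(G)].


E[|E(G)|] = C(151, 2)·p = 11325 · (1/1661) = 75/11.
E[α(G)] ≥ n − E[|E(G)|] = 151 − 75/11 = 1586/11.
Numerically: ≈ 144.1818.
(This is only a lower bound; the true E[α(G)] may be larger.)

E[α(G)] ≥ 1586/11 ≈ 144.1818.


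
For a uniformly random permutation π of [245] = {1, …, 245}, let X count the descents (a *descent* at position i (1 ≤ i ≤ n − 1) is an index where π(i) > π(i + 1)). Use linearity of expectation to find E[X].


Write X = Σ X_I over i = 1, …, 244, with X_I the indicator of one descent.
There are 244 indicators.
For each fixed i, the pair (π(i), π(i+1)) is a uniformly random ordered pair of distinct values from {1, …, 245}; by symmetry P[π(i) > π(i+1)] = 1/2.
By linearity: E[X] = 244 · (1/2) = (245 − 1) · (1/2) = 122 ≈ 122.00000.

E[X] = 122 = 122.00000.


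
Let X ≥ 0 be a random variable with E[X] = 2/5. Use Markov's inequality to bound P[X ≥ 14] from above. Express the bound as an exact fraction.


μ = E[X] = 2/5, a = 14.
Markov: P[X ≥ 14] ≤ μ/a = (2/5)/14 = 1/35.
Numerically: ≈ 0.02857.
(Since a = 14 > μ = 0.40000, the bound 1/35 is < 1 and informative.)

P[X ≥ 14] ≤ 1/35 ≈ 0.02857.


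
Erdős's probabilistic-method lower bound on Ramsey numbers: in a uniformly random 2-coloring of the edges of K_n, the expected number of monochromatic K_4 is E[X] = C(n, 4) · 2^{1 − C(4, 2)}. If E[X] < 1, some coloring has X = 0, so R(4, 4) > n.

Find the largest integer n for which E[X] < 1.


We need C(n, 4) · 2^{1 − 6} < 1, i.e. C(n, 4) < 2^{6 − 1} = 32.
Check values of n near the boundary:
  n = 4: C(4, 4) = 1; 1 < 32? YES
  n = 5: C(5, 4) = 5; 5 < 32? YES
  n = 6: C(6, 4) = 15; 15 < 32? YES
  n = 7: C(7, 4) = 35; 35 < 32? NO
  n = 8: C(8, 4) = 70; 70 < 32? NO
  n = 9: C(9, 4) = 126; 126 < 32? NO
The largest n with C(n, 4) < 32 is n = 6 (where E[X] = 15/32 ≈ 0.468750). Hence R(4, 4) > 6, i.e. R(4, 4) ≥ 7.

Largest n = 6; hence R(4, 4) > 6.


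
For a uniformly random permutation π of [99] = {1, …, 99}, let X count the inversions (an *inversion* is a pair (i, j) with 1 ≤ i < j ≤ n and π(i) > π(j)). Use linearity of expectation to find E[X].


Write X = Σ X_I over the C(99, 2) = 4851 pairs i < j, with X_I the indicator of one inversion.
There are 4851 indicators.
For each fixed pair i < j, the values π(i) and π(j) are two distinct elements of {1, …, 99} in uniformly random order; by symmetry P[π(i) > π(j)] = 1/2.
By linearity: E[X] = 4851 · (1/2) = C(99, 2) · (1/2) = 4851/2 = 4851/2 ≈ 2425.500000.

E[X] = 4851/2 = 2425.500000.


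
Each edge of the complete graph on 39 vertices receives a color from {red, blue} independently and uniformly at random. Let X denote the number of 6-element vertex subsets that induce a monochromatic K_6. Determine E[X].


Let X = Σ_S X_S over the C(39, 6) = 3262623 subsets S of size 6, where X_S = 1 if the K_6 on S is monochromatic.
For a fixed S, the K_6 on S has C(6, 2) = 15 edges. P[all 15 edges red] = (1/2)^15, and likewise for blue, so P[monochromatic] = 2·(1/2)^15 = 2^{1 − 15} = 1/16384.
Summing: E[X] = C(39, 6) · 2^{1 − 15} = 3262623 · 1/16384 = 3262623/16384.
Numerically: E[X] ≈ 199.135.

E[X] = C(39,6)·2^(1−C(6,2)) = 3262623/16384 ≈ 199.135.


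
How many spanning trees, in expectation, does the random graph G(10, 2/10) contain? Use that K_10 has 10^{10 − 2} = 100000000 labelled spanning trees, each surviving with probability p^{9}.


K_10 has 10^{10 − 2} = 100000000 labelled spanning trees.
For each such spanning tree H, let X_H = 1 if all 9 edges of H are present in G. Then P[X_H = 1] = p^{9} = (1/5)^{9} = 1/1953125.
Summing the indicators: E[X] = Σ_H E[X_H] = 100000000 · p^{9} = 100000000 · 1/1953125 = 256/5.
Numerically: E[X] ≈ 51.2.

E[X] = 100000000 · (1/5)^{9} = 256/5 ≈ 51.2.


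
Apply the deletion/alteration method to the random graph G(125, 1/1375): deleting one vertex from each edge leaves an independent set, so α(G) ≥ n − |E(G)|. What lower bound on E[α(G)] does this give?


E[|E(G)|] = C(125, 2)·p = 7750 · (1/1375) = 62/11.
E[α(G)] ≥ n − E[|E(G)|] = 125 − 62/11 = 1313/11.
Numerically: ≈ 119.363636.
(This is only a lower bound; the true E[α(G)] may be larger.)

E[α(G)] ≥ 1313/11 ≈ 119.363636.


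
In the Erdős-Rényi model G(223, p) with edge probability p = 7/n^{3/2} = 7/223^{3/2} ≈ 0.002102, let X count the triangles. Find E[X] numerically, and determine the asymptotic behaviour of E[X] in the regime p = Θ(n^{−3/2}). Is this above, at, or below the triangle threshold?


Number of potential triangles: C(223, 3) = 1823471.
Each occurs with probability p³ ≈ (0.002102)³ ≈ 9.288001e-09.
By linearity: E[X] = C(223, 3)·p³ ≈ 1823471 · 9.288001e-09 ≈ 0.0169.
Since α = 3/2 > 1, p = c/n^{3/2} = o(1/n) is below the triangle threshold p ~ 1/n. Asymptotically E[X] ~ (c³/6)·n^{3(1−α)} = (7³/6)·n^{-1.5} → 0, so by Markov's inequality G has no triangles w.h.p.

E[X] ≈ 0.0169; in regime p = Θ(1/n^{3/2}) E[X] tends to 0 (below the triangle threshold p ~ 1/n).


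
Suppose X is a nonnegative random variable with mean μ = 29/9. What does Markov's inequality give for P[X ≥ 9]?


μ = E[X] = 29/9, a = 9.
Markov: P[X ≥ 9] ≤ μ/a = (29/9)/9 = 29/81.
Numerically: ≈ 0.35802.
(Since a = 9 > μ = 3.22222, the bound 29/81 is < 1 and informative.)

P[X ≥ 9] ≤ 29/81 ≈ 0.35802.


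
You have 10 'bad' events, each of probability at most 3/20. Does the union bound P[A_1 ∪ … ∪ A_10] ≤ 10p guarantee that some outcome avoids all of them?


Union bound: P[∪_{i=1}^{10} A_i] ≤ Σ_i P[A_i] ≤ 10·p = 10·(3/20) = 3/2.
Numerically: 3/2 ≈ 1.50000.
Is 3/2 < 1? NO.
Since the bound 3/2 is ≥ 1, the union bound is uninformative here; it does NOT by itself certify existence.

10·p = 3/2 ≈ 1.50000; existence NOT certified by the union bound.


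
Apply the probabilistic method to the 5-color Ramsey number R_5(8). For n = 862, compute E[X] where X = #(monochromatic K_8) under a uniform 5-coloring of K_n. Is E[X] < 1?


E[X] = C(862, 8) · 5^{1 − 28} = 7317951015318931845 · 5^{−27} = 7317951015318931845/7450580596923828125.
As a reduced fraction: E[X] = 1463590203063786369/1490116119384765625 ≈ 0.9821988.
Is E[X] < 1? YES.
Since E[X] < 1, there exists a 5-coloring of K_{862} with no monochromatic K_8; hence R_5(8) > 862.

E[X] = 1463590203063786369/1490116119384765625 ≈ 0.9821988; E[X] < 1, so R_5(8) > 862.


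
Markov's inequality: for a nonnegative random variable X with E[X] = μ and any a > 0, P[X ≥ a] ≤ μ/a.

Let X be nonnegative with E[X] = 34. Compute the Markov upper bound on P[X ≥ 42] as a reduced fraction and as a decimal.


μ = E[X] = 34, a = 42.
Markov: P[X ≥ 42] ≤ μ/a = (34)/42 = 17/21.
Numerically: ≈ 0.8095.
(Since a = 42 > μ = 34.0000, the bound 17/21 is < 1 and informative.)

P[X ≥ 42] ≤ 17/21 ≈ 0.8095.


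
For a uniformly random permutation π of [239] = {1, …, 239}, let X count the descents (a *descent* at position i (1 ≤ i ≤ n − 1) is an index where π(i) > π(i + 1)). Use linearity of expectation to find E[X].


Write X = Σ X_I over i = 1, …, 238, with X_I the indicator of one descent.
There are 238 indicators.
For each fixed i, the pair (π(i), π(i+1)) is a uniformly random ordered pair of distinct values from {1, …, 239}; by symmetry P[π(i) > π(i+1)] = 1/2.
By linearity: E[X] = 238 · (1/2) = (239 − 1) · (1/2) = 119 ≈ 119.00000.

E[X] = 119 = 119.00000.


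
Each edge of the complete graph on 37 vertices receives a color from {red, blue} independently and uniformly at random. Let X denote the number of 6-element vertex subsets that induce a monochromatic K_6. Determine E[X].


Let X = Σ_S X_S over the C(37, 6) = 2324784 subsets S of size 6, where X_S = 1 if the K_6 on S is monochromatic.
For a fixed S, the K_6 on S has C(6, 2) = 15 edges. P[all 15 edges red] = (1/2)^15, and likewise for blue, so P[monochromatic] = 2·(1/2)^15 = 2^{1 − 15} = 1/16384.
Summing: E[X] = C(37, 6) · 2^{1 − 15} = 2324784 · 1/16384 = 145299/1024.
Numerically: E[X] ≈ 141.8936.

E[X] = C(37,6)·2^(1−C(6,2)) = 145299/1024 ≈ 141.8936.


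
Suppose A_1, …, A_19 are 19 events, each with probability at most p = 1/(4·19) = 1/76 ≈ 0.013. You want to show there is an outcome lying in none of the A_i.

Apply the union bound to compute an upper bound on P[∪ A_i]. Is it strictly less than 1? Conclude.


Union bound: P[∪_{i=1}^{19} A_i] ≤ Σ_i P[A_i] ≤ 19·p = 19·(1/76) = 1/4.
Numerically: 1/4 ≈ 0.250.
Is 1/4 < 1? YES.
Since P[∪ A_i] ≤ 1/4 < 1, the complement has P[∩ A_i^c] ≥ 1 − 1/4 = 3/4 > 0, so some outcome avoids every A_i.

19·p = 1/4 ≈ 0.250; existence CERTIFIED by the union bound.


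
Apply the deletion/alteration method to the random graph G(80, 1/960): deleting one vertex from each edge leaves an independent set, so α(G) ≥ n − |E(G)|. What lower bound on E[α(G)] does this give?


E[|E(G)|] = C(80, 2)·p = 3160 · (1/960) = 79/24.
E[α(G)] ≥ n − E[|E(G)|] = 80 − 79/24 = 1841/24.
Numerically: ≈ 76.7083.
(This is only a lower bound; the true E[α(G)] may be larger.)

E[α(G)] ≥ 1841/24 ≈ 76.7083.


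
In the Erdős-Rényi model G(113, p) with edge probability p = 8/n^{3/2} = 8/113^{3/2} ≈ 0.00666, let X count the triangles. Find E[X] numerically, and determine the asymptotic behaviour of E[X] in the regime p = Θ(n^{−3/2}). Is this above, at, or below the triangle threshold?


Number of potential triangles: C(113, 3) = 234136.
Each occurs with probability p³ ≈ (0.00666)³ ≈ 2.954044e-07.
By linearity: E[X] = C(113, 3)·p³ ≈ 234136 · 2.954044e-07 ≈ 0.0692.
Since α = 3/2 > 1, p = c/n^{3/2} = o(1/n) is below the triangle threshold p ~ 1/n. Asymptotically E[X] ~ (c³/6)·n^{3(1−α)} = (8³/6)·n^{-1.5} → 0, so by Markov's inequality G has no triangles w.h.p.

E[X] ≈ 0.0692; in regime p = Θ(1/n^{3/2}) E[X] tends to 0 (below the triangle threshold p ~ 1/n).


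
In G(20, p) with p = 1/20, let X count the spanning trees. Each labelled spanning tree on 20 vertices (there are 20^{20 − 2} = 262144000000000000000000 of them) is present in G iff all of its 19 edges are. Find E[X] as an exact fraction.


K_20 has 20^{20 − 2} = 262144000000000000000000 labelled spanning trees.
For each such spanning tree H, let X_H = 1 if all 19 edges of H are present in G. Then P[X_H = 1] = p^{19} = (1/20)^{19} = 1/5242880000000000000000000.
By linearity of expectation: E[X] = Σ_H E[X_H] = 262144000000000000000000 · p^{19} = 262144000000000000000000 · 1/5242880000000000000000000 = 1/20.
Numerically: E[X] ≈ 0.05.

E[X] = 262144000000000000000000 · (1/20)^{19} = 1/20 ≈ 0.05.


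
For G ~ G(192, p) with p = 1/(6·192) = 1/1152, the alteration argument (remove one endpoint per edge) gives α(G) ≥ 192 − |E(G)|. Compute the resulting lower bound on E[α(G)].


E[|E(G)|] = C(192, 2)·p = 18336 · (1/1152) = 191/12.
E[α(G)] ≥ n − E[|E(G)|] = 192 − 191/12 = 2113/12.
Numerically: ≈ 176.08333.
(This is only a lower bound; the true E[α(G)] may be larger.)

E[α(G)] ≥ 2113/12 ≈ 176.08333.


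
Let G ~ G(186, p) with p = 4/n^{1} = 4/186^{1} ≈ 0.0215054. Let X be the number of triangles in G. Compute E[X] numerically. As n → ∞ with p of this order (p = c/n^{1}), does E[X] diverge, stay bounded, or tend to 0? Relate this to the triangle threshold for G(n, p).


Number of potential triangles: C(186, 3) = 1055240.
Each occurs with probability p³ ≈ (0.0215054)³ ≈ 9.94583251e-06.
By linearity: E[X] = C(186, 3)·p³ ≈ 1055240 · 9.94583251e-06 ≈ 10.495240.
Here α = 1, so p = 4/n is exactly at the triangle threshold p ~ 1/n. Asymptotically E[X] → c³/6 = 4³/6 = 32/3 ≈ 10.666667, a bounded constant. In this regime the triangle count is asymptotically Poisson(c³/6).

E[X] ≈ 10.495240; in regime p = Θ(1/n^{1}) E[X] stays bounded (at the triangle threshold p ~ 1/n).


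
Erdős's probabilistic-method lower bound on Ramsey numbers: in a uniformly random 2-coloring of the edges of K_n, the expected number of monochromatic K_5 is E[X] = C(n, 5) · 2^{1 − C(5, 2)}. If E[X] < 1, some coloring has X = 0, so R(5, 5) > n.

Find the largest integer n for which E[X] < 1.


We need C(n, 5) · 2^{1 − 10} < 1, i.e. C(n, 5) < 2^{10 − 1} = 512.
Check values of n near the boundary:
  n = 9: C(9, 5) = 126; 126 < 512? YES
  n = 10: C(10, 5) = 252; 252 < 512? YES
  n = 11: C(11, 5) = 462; 462 < 512? YES
  n = 12: C(12, 5) = 792; 792 < 512? NO
  n = 13: C(13, 5) = 1287; 1287 < 512? NO
  n = 14: C(14, 5) = 2002; 2002 < 512? NO
The largest n with C(n, 5) < 512 is n = 11 (where E[X] = 231/256 ≈ 0.9023). Hence R(5, 5) > 11, i.e. R(5, 5) ≥ 12.

Largest n = 11; hence R(5, 5) > 11.


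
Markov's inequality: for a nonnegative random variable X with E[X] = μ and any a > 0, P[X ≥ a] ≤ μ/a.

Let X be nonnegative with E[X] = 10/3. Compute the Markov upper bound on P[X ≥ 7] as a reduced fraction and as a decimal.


μ = E[X] = 10/3, a = 7.
Markov: P[X ≥ 7] ≤ μ/a = (10/3)/7 = 10/21.
Numerically: ≈ 0.47619.
(Since a = 7 > μ = 3.33333, the bound 10/21 is < 1 and informative.)

P[X ≥ 7] ≤ 10/21 ≈ 0.47619.


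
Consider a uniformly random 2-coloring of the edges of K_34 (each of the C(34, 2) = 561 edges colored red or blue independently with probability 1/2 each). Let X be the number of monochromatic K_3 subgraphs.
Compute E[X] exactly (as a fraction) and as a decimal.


Let X = Σ_S X_S over the C(34, 3) = 5984 subsets S of size 3, where X_S = 1 if the K_3 on S is monochromatic.
For a fixed S, the K_3 on S has C(3, 2) = 3 edges. P[all 3 edges red] = (1/2)^3, and likewise for blue, so P[monochromatic] = 2·(1/2)^3 = 2^{1 − 3} = 1/4.
By linearity of expectation: E[X] = C(34, 3) · 2^{1 − 3} = 5984 · 1/4 = 1496.
Numerically: E[X] ≈ 1496.000000.

E[X] = C(34,3)·2^(1−C(3,2)) = 1496 ≈ 1496.000000.


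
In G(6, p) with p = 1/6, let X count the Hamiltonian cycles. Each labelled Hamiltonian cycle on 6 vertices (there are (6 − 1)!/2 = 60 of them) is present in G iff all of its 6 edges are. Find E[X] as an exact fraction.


K_6 has (6 − 1)!/2 = 60 labelled Hamiltonian cycles.
For each such Hamiltonian cycle H, let X_H = 1 if all 6 edges of H are present in G. Then P[X_H = 1] = p^{6} = (1/6)^{6} = 1/46656.
By linearity: E[X] = Σ_H E[X_H] = 60 · p^{6} = 60 · 1/46656 = 5/3888.
Numerically: E[X] ≈ 0.001286.

E[X] = 60 · (1/6)^{6} = 5/3888 ≈ 0.001286.


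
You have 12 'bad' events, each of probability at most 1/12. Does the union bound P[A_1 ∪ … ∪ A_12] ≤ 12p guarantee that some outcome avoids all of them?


Union bound: P[∪_{i=1}^{12} A_i] ≤ Σ_i P[A_i] ≤ 12·p = 12·(1/12) = 1.
Numerically: 1 ≈ 1.0000000.
Is 1 < 1? NO.
Since the bound 1 is ≥ 1, the union bound is uninformative here; it does NOT by itself certify existence.

12·p = 1 ≈ 1.0000000; existence NOT certified by the union bound.


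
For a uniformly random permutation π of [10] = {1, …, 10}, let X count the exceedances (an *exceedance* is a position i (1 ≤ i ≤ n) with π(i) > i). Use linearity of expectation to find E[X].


Write X = Σ_{i=1}^{10} X_i, where X_i = 1_{π(i) > i}.
For each fixed i, π(i) is uniform over {1, …, 10} (marginal of a uniform permutation), so P[π(i) > i] = (n − i)/n. Summing: Σ_{i=1}^{10} (n − i)/n = (0 + 1 + … + 9)/10 = 10(10 − 1)/(2·10) = (10 − 1)/2.
Hence E[X] = Σ_{i=1}^{10} (10 − i)/10 = 9/2 ≈ 4.5000.

E[X] = 9/2 = 4.5000.


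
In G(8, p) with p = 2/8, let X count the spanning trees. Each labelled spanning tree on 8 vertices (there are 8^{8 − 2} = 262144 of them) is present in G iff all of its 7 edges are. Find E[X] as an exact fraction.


K_8 has 8^{8 − 2} = 262144 labelled spanning trees.
For each such spanning tree H, let X_H = 1 if all 7 edges of H are present in G. Then P[X_H = 1] = p^{7} = (1/4)^{7} = 1/16384.
By linearity of expectation: E[X] = Σ_H E[X_H] = 262144 · p^{7} = 262144 · 1/16384 = 16.
Numerically: E[X] ≈ 16.

E[X] = 262144 · (1/4)^{7} = 16 ≈ 16.


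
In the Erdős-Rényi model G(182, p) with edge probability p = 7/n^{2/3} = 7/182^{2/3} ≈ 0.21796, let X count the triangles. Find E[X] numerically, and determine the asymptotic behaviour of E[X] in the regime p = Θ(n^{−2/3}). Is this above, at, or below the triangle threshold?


Number of potential triangles: C(182, 3) = 988260.
Each occurs with probability p³ ≈ (0.21796)³ ≈ 1.0355030e-02.
By linearity: E[X] = C(182, 3)·p³ ≈ 988260 · 1.0355030e-02 ≈ 10233.46154.
Since α = 2/3 < 1, p = c/n^{2/3} ≫ 1/n is above the triangle threshold p ~ 1/n. Asymptotically E[X] ~ (c³/6)·n^{3(1−α)} = (7³/6)·n^{1} → ∞; triangles are abundant w.h.p.

E[X] ≈ 10233.46154; in regime p = Θ(1/n^{2/3}) E[X] diverges (above the triangle threshold p ~ 1/n).


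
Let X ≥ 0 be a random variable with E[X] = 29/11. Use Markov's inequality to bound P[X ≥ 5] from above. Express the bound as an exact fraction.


μ = E[X] = 29/11, a = 5.
Markov: P[X ≥ 5] ≤ μ/a = (29/11)/5 = 29/55.
Numerically: ≈ 0.52727.
(Since a = 5 > μ = 2.63636, the bound 29/55 is < 1 and informative.)

P[X ≥ 5] ≤ 29/55 ≈ 0.52727.


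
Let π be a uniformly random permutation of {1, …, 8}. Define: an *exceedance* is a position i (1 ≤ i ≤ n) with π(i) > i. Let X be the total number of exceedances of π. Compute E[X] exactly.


Write X = Σ_{i=1}^{8} X_i, where X_i = 1_{π(i) > i}.
For each fixed i, π(i) is uniform over {1, …, 8} (marginal of a uniform permutation), so P[π(i) > i] = (n − i)/n. Summing: Σ_{i=1}^{8} (n − i)/n = (0 + 1 + … + 7)/8 = 8(8 − 1)/(2·8) = (8 − 1)/2.
Hence E[X] = Σ_{i=1}^{8} (8 − i)/8 = 7/2 ≈ 3.5000.

E[X] = 7/2 = 3.5000.


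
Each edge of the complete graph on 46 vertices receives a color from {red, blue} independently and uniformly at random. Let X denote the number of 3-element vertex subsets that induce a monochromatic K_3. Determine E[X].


Let X = Σ_S X_S over the C(46, 3) = 15180 subsets S of size 3, where X_S = 1 if the K_3 on S is monochromatic.
For a fixed S, the K_3 on S has C(3, 2) = 3 edges. P[all 3 edges red] = (1/2)^3, and likewise for blue, so P[monochromatic] = 2·(1/2)^3 = 2^{1 − 3} = 1/4.
By linearity of expectation: E[X] = C(46, 3) · 2^{1 − 3} = 15180 · 1/4 = 3795.
Numerically: E[X] ≈ 3795.0000.

E[X] = C(46,3)·2^(1−C(3,2)) = 3795 ≈ 3795.0000.
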